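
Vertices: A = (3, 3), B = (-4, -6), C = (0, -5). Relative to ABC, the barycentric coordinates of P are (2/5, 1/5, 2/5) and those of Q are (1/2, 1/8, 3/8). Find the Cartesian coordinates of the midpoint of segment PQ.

(7/10, -25/16)

Barycentric coordinates of the midpoint are the average: (9/20, 13/80, 31/80).
Converting: (9/20)·A + (13/80)·B + (31/80)·C = (7/10, -25/16).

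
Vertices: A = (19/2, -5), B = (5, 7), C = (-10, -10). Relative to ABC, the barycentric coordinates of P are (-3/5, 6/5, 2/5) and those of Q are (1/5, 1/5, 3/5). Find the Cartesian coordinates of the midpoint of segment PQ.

Barycentric coordinates of the midpoint are the average: (-1/5, 7/10, 1/2).
Converting: (-1/5)·A + (7/10)·B + (1/2)·C = (-17/5, 9/10).

(-17/5, 9/10)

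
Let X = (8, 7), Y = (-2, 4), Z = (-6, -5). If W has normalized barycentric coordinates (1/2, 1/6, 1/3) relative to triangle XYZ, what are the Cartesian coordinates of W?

W = (1/2)·X + (1/6)·Y + (1/3)·Z.
x-coordinate: (1/2)·8 + (1/6)·(-2) + (1/3)·(-6) = 5/3.
y-coordinate: (1/2)·7 + (1/6)·4 + (1/3)·(-5) = 5/2.

(5/3, 5/2)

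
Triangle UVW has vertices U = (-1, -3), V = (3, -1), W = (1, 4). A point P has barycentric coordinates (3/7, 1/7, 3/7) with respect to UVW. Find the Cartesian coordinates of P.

P = (3/7)·U + (1/7)·V + (3/7)·W.
x-coordinate: (3/7)·(-1) + (1/7)·3 + (3/7)·1 = 3/7.
y-coordinate: (3/7)·(-3) + (1/7)·(-1) + (3/7)·4 = 2/7.

(3/7, 2/7)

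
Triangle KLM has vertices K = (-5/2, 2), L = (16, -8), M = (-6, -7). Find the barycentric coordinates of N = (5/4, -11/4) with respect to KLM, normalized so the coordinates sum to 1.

(1/2, 1/4, 1/4)

Signed area of the reference triangle: [KLM] = ½·((-5/2)·(-8−(-7)) + 16·(-7−2) + (-6)·(2−(-8))) = ½·(5/2 − 144 − 60) = -403/4.
[NLM] = ½·((5/4)·(-8−(-7)) + 16·(-7−(-11/4)) + (-6)·(-11/4−(-8))) = ½·(-5/4 − 68 − 63/2) = -403/8, so the K-coordinate is (-403/8)/(-403/4) = 1/2.
[KNM] = ½·((-5/2)·(-11/4−(-7)) + (5/4)·(-7−2) + (-6)·(2−(-11/4))) = ½·(-85/8 − 45/4 − 57/2) = -403/16, so the L-coordinate is 1/4.
[KLN] = ½·((-5/2)·(-8−(-11/4)) + 16·(-11/4−2) + (5/4)·(2−(-8))) = ½·(105/8 − 76 + 25/2) = -403/16, so the M-coordinate is 1/4.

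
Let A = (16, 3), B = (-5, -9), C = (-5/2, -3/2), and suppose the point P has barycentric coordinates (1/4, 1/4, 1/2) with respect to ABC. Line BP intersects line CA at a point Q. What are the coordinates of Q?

Line BP meets CA where the B-coordinate vanishes; zeroing P's B-weight and renormalizing leaves C, A-weights 1/2 : 1/4 → (2/3, 1/3).
So Q = (2/3)·C + (1/3)·A = (11/3, 0).

(11/3, 0)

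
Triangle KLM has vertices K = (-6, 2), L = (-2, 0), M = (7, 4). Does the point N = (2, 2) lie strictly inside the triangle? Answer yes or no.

yes

Barycentric coordinates of N: (1/17, 8/17, 8/17).
The three coordinates are positive, positive, positive; a point is interior exactly when all three are positive.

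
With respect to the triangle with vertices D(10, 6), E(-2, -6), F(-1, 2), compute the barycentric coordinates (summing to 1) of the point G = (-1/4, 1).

Signed area of the reference triangle: [DEF] = ½·(10·(-6−2) + (-2)·(2−6) + (-1)·(6−(-6))) = ½·(-80 + 8 − 12) = -42.
[GEF] = ½·((-1/4)·(-6−2) + (-2)·(2−1) + (-1)·(1−(-6))) = ½·(2 − 2 − 7) = -7/2, so the D-coordinate is (-7/2)/(-42) = 1/12.
[DGF] = ½·(10·(1−2) + (-1/4)·(2−6) + (-1)·(6−1)) = ½·(-10 + 1 − 5) = -7, so the E-coordinate is 1/6.
[DEG] = ½·(10·(-6−1) + (-2)·(1−6) + (-1/4)·(6−(-6))) = ½·(-70 + 10 − 3) = -63/2, so the F-coordinate is 3/4.

(1/12, 1/6, 3/4)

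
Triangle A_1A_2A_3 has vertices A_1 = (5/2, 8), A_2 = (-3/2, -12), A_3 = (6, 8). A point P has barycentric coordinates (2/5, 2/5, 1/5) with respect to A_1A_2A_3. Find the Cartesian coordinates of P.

(8/5, 0)

P = (2/5)·A_1 + (2/5)·A_2 + (1/5)·A_3.
x-coordinate: (2/5)·(5/2) + (2/5)·(-3/2) + (1/5)·6 = 8/5.
y-coordinate: (2/5)·8 + (2/5)·(-12) + (1/5)·8 = 0.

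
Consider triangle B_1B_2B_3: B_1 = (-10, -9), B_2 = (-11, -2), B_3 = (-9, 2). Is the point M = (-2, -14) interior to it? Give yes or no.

Barycentric coordinates of M: (10/3, -31/6, 17/6).
The three coordinates are positive, negative, positive; a point is interior exactly when all three are positive.

no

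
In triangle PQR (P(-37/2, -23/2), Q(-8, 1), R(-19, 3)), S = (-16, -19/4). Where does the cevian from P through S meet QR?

(-27/2, 2)

Barycentric coordinates of S with respect to PQR: (1/2, 1/4, 1/4).
On side QR the P-coordinate is zero; dropping S's P-weight 1/2 and renormalizing the remaining 1/4 : 1/4 gives weights 1/2, 1/2 on Q, R.
T = (1/2)·(-8, 1) + (1/2)·(-19, 3) = (-27/2, 2).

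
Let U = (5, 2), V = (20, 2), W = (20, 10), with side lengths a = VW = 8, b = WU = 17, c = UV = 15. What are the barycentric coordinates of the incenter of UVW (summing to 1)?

The incenter has barycentric coordinates proportional to the opposite side lengths: (8 : 17 : 15).
Normalizing by 8+17+15 = 40 gives (1/5, 17/40, 3/8).

(1/5, 17/40, 3/8)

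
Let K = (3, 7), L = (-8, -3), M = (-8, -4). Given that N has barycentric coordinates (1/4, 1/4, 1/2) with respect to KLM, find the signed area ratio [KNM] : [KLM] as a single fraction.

The signed ratio [KNM]/[KLM] equals the barycentric coordinate of N at vertex L, which is 1/4.

1/4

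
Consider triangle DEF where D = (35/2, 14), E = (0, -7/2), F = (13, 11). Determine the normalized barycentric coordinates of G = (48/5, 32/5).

Signed area of the reference triangle: [DEF] = ½·((35/2)·(-7/2−11) + 0·(11−14) + 13·(14−(-7/2))) = ½·(-1015/4 + 0 + 455/2) = -105/8.
[GEF] = ½·((48/5)·(-7/2−11) + 0·(11−(32/5)) + 13·(32/5−(-7/2))) = ½·(-696/5 + 0 + 1287/10) = -21/4, so the D-coordinate is (-21/4)/(-105/8) = 2/5.
[DGF] = ½·((35/2)·(32/5−11) + (48/5)·(11−14) + 13·(14−(32/5))) = ½·(-161/2 − 144/5 + 494/5) = -21/4, so the E-coordinate is 2/5.
[DEG] = ½·((35/2)·(-7/2−(32/5)) + 0·(32/5−14) + (48/5)·(14−(-7/2))) = ½·(-693/4 + 0 + 168) = -21/8, so the F-coordinate is 1/5.

(2/5, 2/5, 1/5)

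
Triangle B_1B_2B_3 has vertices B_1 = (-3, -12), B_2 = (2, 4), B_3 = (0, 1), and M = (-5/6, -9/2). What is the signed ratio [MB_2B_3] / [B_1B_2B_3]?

[B_1B_2B_3] = ½·((-3)·(4−1) + 2·(1−(-12)) + 0·(-12−4)) = ½·(-9 + 26 + 0) = 17/2.
[MB_2B_3] = ½·((-5/6)·(4−1) + 2·(1−(-9/2)) + 0·(-9/2−4)) = ½·(-5/2 + 11 + 0) = 17/4, so the ratio is (17/4)/(17/2) = 1/2.

1/2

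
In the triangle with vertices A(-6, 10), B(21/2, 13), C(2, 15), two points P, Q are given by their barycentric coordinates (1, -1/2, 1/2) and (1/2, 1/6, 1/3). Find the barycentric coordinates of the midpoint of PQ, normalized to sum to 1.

Since both coordinate triples sum to 1, the midpoint's barycentrics are the componentwise average.
(1+1/2)/2 = 3/4; similarly -1/6 and 5/12.

(3/4, -1/6, 5/12)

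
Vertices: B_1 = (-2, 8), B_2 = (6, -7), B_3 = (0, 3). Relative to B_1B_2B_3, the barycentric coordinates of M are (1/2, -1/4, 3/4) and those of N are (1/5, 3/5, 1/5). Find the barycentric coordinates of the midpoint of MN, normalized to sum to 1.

Since both coordinate triples sum to 1, the midpoint's barycentrics are the componentwise average.
(1/2+1/5)/2 = 7/20; similarly 7/40 and 19/40.

(7/20, 7/40, 19/40)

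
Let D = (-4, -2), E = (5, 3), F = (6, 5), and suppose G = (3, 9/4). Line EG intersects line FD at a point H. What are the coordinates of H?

Barycentric coordinates of G with respect to DEF: (1/4, 1/2, 1/4).
On side FD the E-coordinate is zero; dropping G's E-weight 1/2 and renormalizing the remaining 1/4 : 1/4 gives weights 1/2, 1/2 on F, D.
H = (1/2)·(6, 5) + (1/2)·(-4, -2) = (1, 3/2).

(1, 3/2)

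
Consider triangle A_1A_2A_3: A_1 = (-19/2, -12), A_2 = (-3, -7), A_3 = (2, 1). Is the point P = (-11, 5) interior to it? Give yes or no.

no

Barycentric coordinates of P: (124/27, -215/27, 118/27).
The three coordinates are positive, negative, positive; a point is interior exactly when all three are positive.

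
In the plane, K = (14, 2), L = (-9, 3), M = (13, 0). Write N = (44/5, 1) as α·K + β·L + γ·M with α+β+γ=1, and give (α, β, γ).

(1/5, 1/5, 3/5)

Signed area of the reference triangle: [KLM] = ½·(14·(3−0) + (-9)·(0−2) + 13·(2−3)) = ½·(42 + 18 − 13) = 47/2.
[NLM] = ½·((44/5)·(3−0) + (-9)·(0−1) + 13·(1−3)) = ½·(132/5 + 9 − 26) = 47/10, so the K-coordinate is (47/10)/(47/2) = 1/5.
[KNM] = ½·(14·(1−0) + (44/5)·(0−2) + 13·(2−1)) = ½·(14 − 88/5 + 13) = 47/10, so the L-coordinate is 1/5.
[KLN] = ½·(14·(3−1) + (-9)·(1−2) + (44/5)·(2−3)) = ½·(28 + 9 − 44/5) = 141/10, so the M-coordinate is 3/5.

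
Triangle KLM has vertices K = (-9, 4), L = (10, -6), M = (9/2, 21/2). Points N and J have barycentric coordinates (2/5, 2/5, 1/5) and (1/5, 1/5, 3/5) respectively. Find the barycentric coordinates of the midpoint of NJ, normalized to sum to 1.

(3/10, 3/10, 2/5)

Since both coordinate triples sum to 1, the midpoint's barycentrics are the componentwise average.
(2/5+1/5)/2 = 3/10; similarly 3/10 and 2/5.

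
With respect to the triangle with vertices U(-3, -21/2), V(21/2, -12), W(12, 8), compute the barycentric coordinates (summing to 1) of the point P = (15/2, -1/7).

Signed area of the reference triangle: [UVW] = ½·((-3)·(-12−8) + (21/2)·(8−(-21/2)) + 12·(-21/2−(-12))) = ½·(60 + 777/4 + 18) = 1089/8.
[PVW] = ½·((15/2)·(-12−8) + (21/2)·(8−(-1/7)) + 12·(-1/7−(-12))) = ½·(-150 + 171/2 + 996/7) = 1089/28, so the U-coordinate is (1089/28)/(1089/8) = 2/7.
[UPW] = ½·((-3)·(-1/7−8) + (15/2)·(8−(-21/2)) + 12·(-21/2−(-1/7))) = ½·(171/7 + 555/4 − 870/7) = 1089/56, so the V-coordinate is 1/7.
[UVP] = ½·((-3)·(-12−(-1/7)) + (21/2)·(-1/7−(-21/2)) + (15/2)·(-21/2−(-12))) = ½·(249/7 + 435/4 + 45/4) = 1089/14, so the W-coordinate is 4/7.

(2/7, 1/7, 4/7)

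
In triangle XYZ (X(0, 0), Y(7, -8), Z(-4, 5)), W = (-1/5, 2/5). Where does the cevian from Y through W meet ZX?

(-2, 5/2)

Barycentric coordinates of W with respect to XYZ: (2/5, 1/5, 2/5).
On side ZX the Y-coordinate is zero; dropping W's Y-weight 1/5 and renormalizing the remaining 2/5 : 2/5 gives weights 1/2, 1/2 on Z, X.
V = (1/2)·(-4, 5) + (1/2)·(0, 0) = (-2, 5/2).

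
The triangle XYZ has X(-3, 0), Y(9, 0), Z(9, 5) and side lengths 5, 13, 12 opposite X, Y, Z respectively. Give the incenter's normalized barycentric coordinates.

(1/6, 13/30, 2/5)

The incenter has barycentric coordinates proportional to the opposite side lengths: (5 : 13 : 12).
Normalizing by 5+13+12 = 30 gives (1/6, 13/30, 2/5).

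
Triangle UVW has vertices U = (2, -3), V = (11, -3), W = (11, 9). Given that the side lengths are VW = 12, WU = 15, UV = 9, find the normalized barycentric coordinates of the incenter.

The incenter has barycentric coordinates proportional to the opposite side lengths: (12 : 15 : 9).
Normalizing by 12+15+9 = 36 gives (1/3, 5/12, 1/4).

(1/3, 5/12, 1/4)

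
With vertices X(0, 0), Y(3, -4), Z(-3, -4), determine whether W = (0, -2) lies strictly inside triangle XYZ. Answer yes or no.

Barycentric coordinates of W: (1/2, 1/4, 1/4).
The three coordinates are positive, positive, positive; a point is interior exactly when all three are positive.

yes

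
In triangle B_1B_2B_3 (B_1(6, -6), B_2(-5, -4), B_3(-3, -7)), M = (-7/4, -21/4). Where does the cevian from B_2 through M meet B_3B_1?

(3/2, -13/2)

Barycentric coordinates of M with respect to B_1B_2B_3: (1/4, 1/2, 1/4).
On side B_3B_1 the B_2-coordinate is zero; dropping M's B_2-weight 1/2 and renormalizing the remaining 1/4 : 1/4 gives weights 1/2, 1/2 on B_3, B_1.
N = (1/2)·(-3, -7) + (1/2)·(6, -6) = (3/2, -13/2).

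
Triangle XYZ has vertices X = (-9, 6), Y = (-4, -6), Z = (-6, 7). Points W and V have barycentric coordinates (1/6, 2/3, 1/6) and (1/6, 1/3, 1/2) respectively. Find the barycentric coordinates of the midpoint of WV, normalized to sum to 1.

Since both coordinate triples sum to 1, the midpoint's barycentrics are the componentwise average.
(1/6+1/6)/2 = 1/6; similarly 1/2 and 1/3.

(1/6, 1/2, 1/3)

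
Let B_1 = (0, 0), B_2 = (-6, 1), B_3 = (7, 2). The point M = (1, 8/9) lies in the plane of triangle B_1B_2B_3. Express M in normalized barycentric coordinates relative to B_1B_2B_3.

Signed area of the reference triangle: [B_1B_2B_3] = ½·(0·(1−2) + (-6)·(2−0) + 7·(0−1)) = ½·(0 − 12 − 7) = -19/2.
[MB_2B_3] = ½·(1·(1−2) + (-6)·(2−(8/9)) + 7·(8/9−1)) = ½·(-1 − 20/3 − 7/9) = -38/9, so the B_1-coordinate is (-38/9)/(-19/2) = 4/9.
[B_1MB_3] = ½·(0·(8/9−2) + 1·(2−0) + 7·(0−(8/9))) = ½·(0 + 2 − 56/9) = -19/9, so the B_2-coordinate is 2/9.
[B_1B_2M] = ½·(0·(1−(8/9)) + (-6)·(8/9−0) + 1·(0−1)) = ½·(0 − 16/3 − 1) = -19/6, so the B_3-coordinate is 1/3.

(4/9, 2/9, 1/3)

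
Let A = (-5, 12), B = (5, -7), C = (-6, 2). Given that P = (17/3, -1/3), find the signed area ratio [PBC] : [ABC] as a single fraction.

2/3

[ABC] = ½·((-5)·(-7−2) + 5·(2−12) + (-6)·(12−(-7))) = ½·(45 − 50 − 114) = -119/2.
[PBC] = ½·((17/3)·(-7−2) + 5·(2−(-1/3)) + (-6)·(-1/3−(-7))) = ½·(-51 + 35/3 − 40) = -119/3, so the ratio is (-119/3)/(-119/2) = 2/3.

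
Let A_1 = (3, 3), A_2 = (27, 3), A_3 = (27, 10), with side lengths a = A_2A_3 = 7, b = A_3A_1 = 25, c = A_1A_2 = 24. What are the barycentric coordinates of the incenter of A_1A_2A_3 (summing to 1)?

The incenter has barycentric coordinates proportional to the opposite side lengths: (7 : 25 : 24).
Normalizing by 7+25+24 = 56 gives (1/8, 25/56, 3/7).

(1/8, 25/56, 3/7)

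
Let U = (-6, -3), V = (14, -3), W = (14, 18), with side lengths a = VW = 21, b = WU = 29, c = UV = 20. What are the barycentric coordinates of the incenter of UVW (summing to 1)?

The incenter has barycentric coordinates proportional to the opposite side lengths: (21 : 29 : 20).
Normalizing by 21+29+20 = 70 gives (3/10, 29/70, 2/7).

(3/10, 29/70, 2/7)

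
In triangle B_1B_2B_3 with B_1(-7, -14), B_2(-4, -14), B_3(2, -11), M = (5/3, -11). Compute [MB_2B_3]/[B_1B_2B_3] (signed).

[B_1B_2B_3] = ½·((-7)·(-14−(-11)) + (-4)·(-11−(-14)) + 2·(-14−(-14))) = ½·(21 − 12 + 0) = 9/2.
[MB_2B_3] = ½·((5/3)·(-14−(-11)) + (-4)·(-11−(-11)) + 2·(-11−(-14))) = ½·(-5 + 0 + 6) = 1/2, so the ratio is (1/2)/(9/2) = 1/9.

1/9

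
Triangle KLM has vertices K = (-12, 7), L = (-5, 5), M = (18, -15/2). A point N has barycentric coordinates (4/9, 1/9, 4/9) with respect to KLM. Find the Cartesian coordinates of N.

N = (4/9)·K + (1/9)·L + (4/9)·M.
x-coordinate: (4/9)·(-12) + (1/9)·(-5) + (4/9)·18 = 19/9.
y-coordinate: (4/9)·7 + (1/9)·5 + (4/9)·(-15/2) = 1/3.

(19/9, 1/3)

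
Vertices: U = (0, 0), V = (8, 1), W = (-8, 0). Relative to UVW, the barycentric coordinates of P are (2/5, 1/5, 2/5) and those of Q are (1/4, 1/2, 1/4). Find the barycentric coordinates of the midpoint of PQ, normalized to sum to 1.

Since both coordinate triples sum to 1, the midpoint's barycentrics are the componentwise average.
(2/5+1/4)/2 = 13/40; similarly 7/20 and 13/40.

(13/40, 7/20, 13/40)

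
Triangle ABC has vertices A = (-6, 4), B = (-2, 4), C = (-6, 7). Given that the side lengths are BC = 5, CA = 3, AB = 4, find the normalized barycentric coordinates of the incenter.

The incenter has barycentric coordinates proportional to the opposite side lengths: (5 : 3 : 4).
Normalizing by 5+3+4 = 12 gives (5/12, 1/4, 1/3).

(5/12, 1/4, 1/3)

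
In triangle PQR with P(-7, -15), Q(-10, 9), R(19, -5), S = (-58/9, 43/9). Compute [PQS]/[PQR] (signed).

[PQR] = ½·((-7)·(9−(-5)) + (-10)·(-5−(-15)) + 19·(-15−9)) = ½·(-98 − 100 − 456) = -327.
[PQS] = ½·((-7)·(9−(43/9)) + (-10)·(43/9−(-15)) + (-58/9)·(-15−9)) = ½·(-266/9 − 1780/9 + 464/3) = -109/3, so the ratio is (-109/3)/(-327) = 1/9.

1/9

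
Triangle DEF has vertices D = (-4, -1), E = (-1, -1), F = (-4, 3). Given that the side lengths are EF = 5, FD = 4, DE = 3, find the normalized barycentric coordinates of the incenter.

The incenter has barycentric coordinates proportional to the opposite side lengths: (5 : 4 : 3).
Normalizing by 5+4+3 = 12 gives (5/12, 1/3, 1/4).

(5/12, 1/3, 1/4)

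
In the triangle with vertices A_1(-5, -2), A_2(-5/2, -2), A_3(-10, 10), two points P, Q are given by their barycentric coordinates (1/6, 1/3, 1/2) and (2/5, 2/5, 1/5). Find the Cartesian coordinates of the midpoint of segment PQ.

(-35/6, 11/5)

Barycentric coordinates of the midpoint are the average: (17/60, 11/30, 7/20).
Converting: (17/60)·A_1 + (11/30)·A_2 + (7/20)·A_3 = (-35/6, 11/5).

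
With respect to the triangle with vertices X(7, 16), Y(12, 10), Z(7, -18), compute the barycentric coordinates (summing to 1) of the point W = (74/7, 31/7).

Signed area of the reference triangle: [XYZ] = ½·(7·(10−(-18)) + 12·(-18−16) + 7·(16−10)) = ½·(196 − 408 + 42) = -85.
[WYZ] = ½·((74/7)·(10−(-18)) + 12·(-18−(31/7)) + 7·(31/7−10)) = ½·(296 − 1884/7 − 39) = -85/14, so the X-coordinate is (-85/14)/(-85) = 1/14.
[XWZ] = ½·(7·(31/7−(-18)) + (74/7)·(-18−16) + 7·(16−(31/7))) = ½·(157 − 2516/7 + 81) = -425/7, so the Y-coordinate is 5/7.
[XYW] = ½·(7·(10−(31/7)) + 12·(31/7−16) + (74/7)·(16−10)) = ½·(39 − 972/7 + 444/7) = -255/14, so the Z-coordinate is 3/14.

(1/14, 5/7, 3/14)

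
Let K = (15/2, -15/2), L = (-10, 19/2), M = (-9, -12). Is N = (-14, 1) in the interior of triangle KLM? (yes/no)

Barycentric coordinates of N: (-126/479, 316/479, 289/479).
The three coordinates are negative, positive, positive; a point is interior exactly when all three are positive.

no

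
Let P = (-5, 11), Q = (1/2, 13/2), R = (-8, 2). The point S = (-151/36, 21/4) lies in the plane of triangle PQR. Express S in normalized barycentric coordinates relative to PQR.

(1/6, 7/18, 4/9)

Signed area of the reference triangle: [PQR] = ½·((-5)·(13/2−2) + (1/2)·(2−11) + (-8)·(11−(13/2))) = ½·(-45/2 − 9/2 − 36) = -63/2.
[SQR] = ½·((-151/36)·(13/2−2) + (1/2)·(2−(21/4)) + (-8)·(21/4−(13/2))) = ½·(-151/8 − 13/8 + 10) = -21/4, so the P-coordinate is (-21/4)/(-63/2) = 1/6.
[PSR] = ½·((-5)·(21/4−2) + (-151/36)·(2−11) + (-8)·(11−(21/4))) = ½·(-65/4 + 151/4 − 46) = -49/4, so the Q-coordinate is 7/18.
[PQS] = ½·((-5)·(13/2−(21/4)) + (1/2)·(21/4−11) + (-151/36)·(11−(13/2))) = ½·(-25/4 − 23/8 − 151/8) = -14, so the R-coordinate is 4/9.
Check: 1/6 + 7/18 + 4/9 = 1.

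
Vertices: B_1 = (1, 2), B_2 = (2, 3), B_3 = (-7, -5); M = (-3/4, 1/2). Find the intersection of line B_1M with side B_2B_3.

(-5/2, -1)

Barycentric coordinates of M with respect to B_1B_2B_3: (1/2, 1/4, 1/4).
On side B_2B_3 the B_1-coordinate is zero; dropping M's B_1-weight 1/2 and renormalizing the remaining 1/4 : 1/4 gives weights 1/2, 1/2 on B_2, B_3.
N = (1/2)·(2, 3) + (1/2)·(-7, -5) = (-5/2, -1).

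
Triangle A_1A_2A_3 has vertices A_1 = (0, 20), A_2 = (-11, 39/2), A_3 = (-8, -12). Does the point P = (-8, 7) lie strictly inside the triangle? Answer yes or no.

Barycentric coordinates of P: (19/116, 38/87, 139/348).
The three coordinates are positive, positive, positive; a point is interior exactly when all three are positive.

yes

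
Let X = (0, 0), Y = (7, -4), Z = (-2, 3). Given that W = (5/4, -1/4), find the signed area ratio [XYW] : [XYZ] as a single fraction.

1/4

[XYZ] = ½·(0·(-4−3) + 7·(3−0) + (-2)·(0−(-4))) = ½·(0 + 21 − 8) = 13/2.
[XYW] = ½·(0·(-4−(-1/4)) + 7·(-1/4−0) + (5/4)·(0−(-4))) = ½·(0 − 7/4 + 5) = 13/8, so the ratio is (13/8)/(13/2) = 1/4.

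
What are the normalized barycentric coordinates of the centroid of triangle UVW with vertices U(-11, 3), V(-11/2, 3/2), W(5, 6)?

(1/3, 1/3, 1/3)

The centroid is the average of the vertices, so each weight is 1/3.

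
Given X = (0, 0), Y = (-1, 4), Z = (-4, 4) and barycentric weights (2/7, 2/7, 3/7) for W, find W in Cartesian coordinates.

W = (2/7)·X + (2/7)·Y + (3/7)·Z.
x-coordinate: (2/7)·0 + (2/7)·(-1) + (3/7)·(-4) = -2.
y-coordinate: (2/7)·0 + (2/7)·4 + (3/7)·4 = 20/7.

(-2, 20/7)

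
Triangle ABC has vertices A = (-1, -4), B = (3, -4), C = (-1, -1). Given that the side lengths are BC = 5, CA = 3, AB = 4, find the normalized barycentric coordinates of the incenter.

The incenter has barycentric coordinates proportional to the opposite side lengths: (5 : 3 : 4).
Normalizing by 5+3+4 = 12 gives (5/12, 1/4, 1/3).

(5/12, 1/4, 1/3)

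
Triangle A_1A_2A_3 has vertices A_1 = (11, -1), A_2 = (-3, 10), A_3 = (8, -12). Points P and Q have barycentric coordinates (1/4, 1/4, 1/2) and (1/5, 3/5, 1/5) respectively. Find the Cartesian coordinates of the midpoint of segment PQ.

(4, -7/40)

Barycentric coordinates of the midpoint are the average: (9/40, 17/40, 7/20).
Converting: (9/40)·A_1 + (17/40)·A_2 + (7/20)·A_3 = (4, -7/40).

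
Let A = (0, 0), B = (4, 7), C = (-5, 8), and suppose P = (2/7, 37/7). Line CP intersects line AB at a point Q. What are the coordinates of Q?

Barycentric coordinates of P with respect to ABC: (2/7, 3/7, 2/7).
On side AB the C-coordinate is zero; dropping P's C-weight 2/7 and renormalizing the remaining 2/7 : 3/7 gives weights 2/5, 3/5 on A, B.
Q = (2/5)·(0, 0) + (3/5)·(4, 7) = (12/5, 21/5).

(12/5, 21/5)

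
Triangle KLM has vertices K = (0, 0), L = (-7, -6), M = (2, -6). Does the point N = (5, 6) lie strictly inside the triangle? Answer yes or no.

no

Barycentric coordinates of N: (2, -7/9, -2/9).
The three coordinates are positive, negative, negative; a point is interior exactly when all three are positive.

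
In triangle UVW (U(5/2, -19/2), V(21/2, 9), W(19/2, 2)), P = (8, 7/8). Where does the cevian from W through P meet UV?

(13/2, -1/4)

Barycentric coordinates of P with respect to UVW: (1/4, 1/4, 1/2).
On side UV the W-coordinate is zero; dropping P's W-weight 1/2 and renormalizing the remaining 1/4 : 1/4 gives weights 1/2, 1/2 on U, V.
Q = (1/2)·(5/2, -19/2) + (1/2)·(21/2, 9) = (13/2, -1/4).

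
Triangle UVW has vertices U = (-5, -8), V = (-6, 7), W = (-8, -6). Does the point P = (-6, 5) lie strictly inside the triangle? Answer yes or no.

yes

Barycentric coordinates of P: (4/43, 37/43, 2/43).
The three coordinates are positive, positive, positive; a point is interior exactly when all three are positive.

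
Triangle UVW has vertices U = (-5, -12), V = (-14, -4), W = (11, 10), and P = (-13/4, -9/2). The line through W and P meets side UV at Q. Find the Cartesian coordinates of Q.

Barycentric coordinates of P with respect to UVW: (1/2, 1/4, 1/4).
On side UV the W-coordinate is zero; dropping P's W-weight 1/4 and renormalizing the remaining 1/2 : 1/4 gives weights 2/3, 1/3 on U, V.
Q = (2/3)·(-5, -12) + (1/3)·(-14, -4) = (-8, -28/3).

(-8, -28/3)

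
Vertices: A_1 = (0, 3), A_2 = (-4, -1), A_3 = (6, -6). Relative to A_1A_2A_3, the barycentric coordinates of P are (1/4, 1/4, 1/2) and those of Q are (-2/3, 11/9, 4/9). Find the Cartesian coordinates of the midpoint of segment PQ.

(-1/9, -151/36)

Barycentric coordinates of the midpoint are the average: (-5/24, 53/72, 17/36).
Converting: (-5/24)·A_1 + (53/72)·A_2 + (17/36)·A_3 = (-1/9, -151/36).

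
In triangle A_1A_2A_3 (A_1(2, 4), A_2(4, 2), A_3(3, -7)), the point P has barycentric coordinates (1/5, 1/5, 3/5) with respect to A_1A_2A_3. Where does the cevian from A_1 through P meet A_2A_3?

Line A_1P meets A_2A_3 where the A_1-coordinate vanishes; zeroing P's A_1-weight and renormalizing leaves A_2, A_3-weights 1/5 : 3/5 → (1/4, 3/4).
So Q = (1/4)·A_2 + (3/4)·A_3 = (13/4, -19/4).

(13/4, -19/4)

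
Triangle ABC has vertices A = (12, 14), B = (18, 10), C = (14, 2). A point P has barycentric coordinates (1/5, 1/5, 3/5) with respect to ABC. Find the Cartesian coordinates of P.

(72/5, 6)

P = (1/5)·A + (1/5)·B + (3/5)·C.
x-coordinate: (1/5)·12 + (1/5)·18 + (3/5)·14 = 72/5.
y-coordinate: (1/5)·14 + (1/5)·10 + (3/5)·2 = 6.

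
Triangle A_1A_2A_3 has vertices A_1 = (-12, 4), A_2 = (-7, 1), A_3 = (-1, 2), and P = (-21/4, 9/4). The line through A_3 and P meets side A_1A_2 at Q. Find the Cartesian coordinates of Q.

(-19/2, 5/2)

Barycentric coordinates of P with respect to A_1A_2A_3: (1/4, 1/4, 1/2).
On side A_1A_2 the A_3-coordinate is zero; dropping P's A_3-weight 1/2 and renormalizing the remaining 1/4 : 1/4 gives weights 1/2, 1/2 on A_1, A_2.
Q = (1/2)·(-12, 4) + (1/2)·(-7, 1) = (-19/2, 5/2).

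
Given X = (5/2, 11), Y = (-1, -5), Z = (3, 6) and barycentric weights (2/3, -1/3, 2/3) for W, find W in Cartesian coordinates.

W = (2/3)·X + (-1/3)·Y + (2/3)·Z.
x-coordinate: (2/3)·(5/2) + (-1/3)·(-1) + (2/3)·3 = 4.
y-coordinate: (2/3)·11 + (-1/3)·(-5) + (2/3)·6 = 13.

(4, 13)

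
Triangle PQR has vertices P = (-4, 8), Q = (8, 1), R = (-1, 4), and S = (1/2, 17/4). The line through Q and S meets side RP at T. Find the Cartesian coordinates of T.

(-2, 16/3)

Barycentric coordinates of S with respect to PQR: (1/4, 1/4, 1/2).
On side RP the Q-coordinate is zero; dropping S's Q-weight 1/4 and renormalizing the remaining 1/2 : 1/4 gives weights 2/3, 1/3 on R, P.
T = (2/3)·(-1, 4) + (1/3)·(-4, 8) = (-2, 16/3).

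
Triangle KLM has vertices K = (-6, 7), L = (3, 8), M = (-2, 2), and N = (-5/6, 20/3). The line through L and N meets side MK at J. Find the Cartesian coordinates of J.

(-14/3, 16/3)

Barycentric coordinates of N with respect to KLM: (1/3, 1/2, 1/6).
On side MK the L-coordinate is zero; dropping N's L-weight 1/2 and renormalizing the remaining 1/6 : 1/3 gives weights 1/3, 2/3 on M, K.
J = (1/3)·(-2, 2) + (2/3)·(-6, 7) = (-14/3, 16/3).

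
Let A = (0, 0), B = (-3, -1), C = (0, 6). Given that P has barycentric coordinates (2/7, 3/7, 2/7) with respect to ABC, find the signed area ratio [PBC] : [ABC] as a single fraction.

2/7

The signed ratio [PBC]/[ABC] equals the barycentric coordinate of P at vertex A, which is 2/7.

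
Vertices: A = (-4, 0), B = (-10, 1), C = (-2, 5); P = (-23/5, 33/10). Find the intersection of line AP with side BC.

(-14/3, 11/3)

Barycentric coordinates of P with respect to ABC: (1/10, 3/10, 3/5).
On side BC the A-coordinate is zero; dropping P's A-weight 1/10 and renormalizing the remaining 3/10 : 3/5 gives weights 1/3, 2/3 on B, C.
Q = (1/3)·(-10, 1) + (2/3)·(-2, 5) = (-14/3, 11/3).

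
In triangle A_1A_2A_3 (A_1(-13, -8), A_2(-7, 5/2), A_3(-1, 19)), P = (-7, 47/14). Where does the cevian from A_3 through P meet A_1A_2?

Barycentric coordinates of P with respect to A_1A_2A_3: (1/7, 5/7, 1/7).
On side A_1A_2 the A_3-coordinate is zero; dropping P's A_3-weight 1/7 and renormalizing the remaining 1/7 : 5/7 gives weights 1/6, 5/6 on A_1, A_2.
Q = (1/6)·(-13, -8) + (5/6)·(-7, 5/2) = (-8, 3/4).

(-8, 3/4)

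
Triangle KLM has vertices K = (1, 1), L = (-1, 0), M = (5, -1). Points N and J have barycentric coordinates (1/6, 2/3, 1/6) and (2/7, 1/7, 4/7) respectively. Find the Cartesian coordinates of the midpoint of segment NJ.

(5/3, -1/7)

Barycentric coordinates of the midpoint are the average: (19/84, 17/42, 31/84).
Converting: (19/84)·K + (17/42)·L + (31/84)·M = (5/3, -1/7).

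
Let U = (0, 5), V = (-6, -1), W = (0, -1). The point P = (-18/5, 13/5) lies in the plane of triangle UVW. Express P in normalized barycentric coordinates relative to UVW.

(3/5, 3/5, -1/5)

Signed area of the reference triangle: [UVW] = ½·(0·(-1−(-1)) + (-6)·(-1−5) + 0·(5−(-1))) = ½·(0 + 36 + 0) = 18.
[PVW] = ½·((-18/5)·(-1−(-1)) + (-6)·(-1−(13/5)) + 0·(13/5−(-1))) = ½·(0 + 108/5 + 0) = 54/5, so the U-coordinate is (54/5)/18 = 3/5.
[UPW] = ½·(0·(13/5−(-1)) + (-18/5)·(-1−5) + 0·(5−(13/5))) = ½·(0 + 108/5 + 0) = 54/5, so the V-coordinate is 3/5.
[UVP] = ½·(0·(-1−(13/5)) + (-6)·(13/5−5) + (-18/5)·(5−(-1))) = ½·(0 + 72/5 − 108/5) = -18/5, so the W-coordinate is -1/5.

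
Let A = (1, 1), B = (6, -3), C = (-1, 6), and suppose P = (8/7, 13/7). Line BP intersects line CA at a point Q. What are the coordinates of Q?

Barycentric coordinates of P with respect to ABC: (4/7, 1/7, 2/7).
On side CA the B-coordinate is zero; dropping P's B-weight 1/7 and renormalizing the remaining 2/7 : 4/7 gives weights 1/3, 2/3 on C, A.
Q = (1/3)·(-1, 6) + (2/3)·(1, 1) = (1/3, 8/3).

(1/3, 8/3)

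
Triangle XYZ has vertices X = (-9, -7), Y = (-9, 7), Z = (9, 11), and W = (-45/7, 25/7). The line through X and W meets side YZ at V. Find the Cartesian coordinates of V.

(-27/5, 39/5)

Barycentric coordinates of W with respect to XYZ: (2/7, 4/7, 1/7).
On side YZ the X-coordinate is zero; dropping W's X-weight 2/7 and renormalizing the remaining 4/7 : 1/7 gives weights 4/5, 1/5 on Y, Z.
V = (4/5)·(-9, 7) + (1/5)·(9, 11) = (-27/5, 39/5).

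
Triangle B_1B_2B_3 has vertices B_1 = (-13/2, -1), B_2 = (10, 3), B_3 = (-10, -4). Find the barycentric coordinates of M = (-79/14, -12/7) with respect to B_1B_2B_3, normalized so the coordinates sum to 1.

(3/7, 1/7, 3/7)

Signed area of the reference triangle: [B_1B_2B_3] = ½·((-13/2)·(3−(-4)) + 10·(-4−(-1)) + (-10)·(-1−3)) = ½·(-91/2 − 30 + 40) = -71/4.
[MB_2B_3] = ½·((-79/14)·(3−(-4)) + 10·(-4−(-12/7)) + (-10)·(-12/7−3)) = ½·(-79/2 − 160/7 + 330/7) = -213/28, so the B_1-coordinate is (-213/28)/(-71/4) = 3/7.
[B_1MB_3] = ½·((-13/2)·(-12/7−(-4)) + (-79/14)·(-4−(-1)) + (-10)·(-1−(-12/7))) = ½·(-104/7 + 237/14 − 50/7) = -71/28, so the B_2-coordinate is 1/7.
[B_1B_2M] = ½·((-13/2)·(3−(-12/7)) + 10·(-12/7−(-1)) + (-79/14)·(-1−3)) = ½·(-429/14 − 50/7 + 158/7) = -213/28, so the B_3-coordinate is 3/7.
Check: 3/7 + 1/7 + 3/7 = 1.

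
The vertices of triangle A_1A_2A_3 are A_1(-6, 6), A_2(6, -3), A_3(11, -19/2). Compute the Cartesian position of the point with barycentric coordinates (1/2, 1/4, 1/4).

(5/4, -1/8)

P = (1/2)·A_1 + (1/4)·A_2 + (1/4)·A_3.
x-coordinate: (1/2)·(-6) + (1/4)·6 + (1/4)·11 = 5/4.
y-coordinate: (1/2)·6 + (1/4)·(-3) + (1/4)·(-19/2) = -1/8.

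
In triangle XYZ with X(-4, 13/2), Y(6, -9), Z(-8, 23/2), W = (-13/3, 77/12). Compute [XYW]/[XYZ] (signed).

[XYZ] = ½·((-4)·(-9−(23/2)) + 6·(23/2−(13/2)) + (-8)·(13/2−(-9))) = ½·(82 + 30 − 124) = -6.
[XYW] = ½·((-4)·(-9−(77/12)) + 6·(77/12−(13/2)) + (-13/3)·(13/2−(-9))) = ½·(185/3 − 1/2 − 403/6) = -3, so the ratio is (-3)/(-6) = 1/2.

1/2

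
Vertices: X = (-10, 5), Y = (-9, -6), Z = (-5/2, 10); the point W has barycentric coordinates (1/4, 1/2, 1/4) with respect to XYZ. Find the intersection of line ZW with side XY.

(-28/3, -7/3)

Line ZW meets XY where the Z-coordinate vanishes; zeroing W's Z-weight and renormalizing leaves X, Y-weights 1/4 : 1/2 → (1/3, 2/3).
So V = (1/3)·X + (2/3)·Y = (-28/3, -7/3).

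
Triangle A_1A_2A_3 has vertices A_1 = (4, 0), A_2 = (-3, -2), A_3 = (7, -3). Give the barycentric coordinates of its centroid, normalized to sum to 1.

(1/3, 1/3, 1/3)

The centroid is the average of the vertices, so each weight is 1/3.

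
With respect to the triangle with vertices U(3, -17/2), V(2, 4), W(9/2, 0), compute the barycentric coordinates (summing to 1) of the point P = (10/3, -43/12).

(1/2, 1/6, 1/3)

Signed area of the reference triangle: [UVW] = ½·(3·(4−0) + 2·(0−(-17/2)) + (9/2)·(-17/2−4)) = ½·(12 + 17 − 225/4) = -109/8.
[PVW] = ½·((10/3)·(4−0) + 2·(0−(-43/12)) + (9/2)·(-43/12−4)) = ½·(40/3 + 43/6 − 273/8) = -109/16, so the U-coordinate is (-109/16)/(-109/8) = 1/2.
[UPW] = ½·(3·(-43/12−0) + (10/3)·(0−(-17/2)) + (9/2)·(-17/2−(-43/12))) = ½·(-43/4 + 85/3 − 177/8) = -109/48, so the V-coordinate is 1/6.
[UVP] = ½·(3·(4−(-43/12)) + 2·(-43/12−(-17/2)) + (10/3)·(-17/2−4)) = ½·(91/4 + 59/6 − 125/3) = -109/24, so the W-coordinate is 1/3.
Check: 1/2 + 1/6 + 1/3 = 1.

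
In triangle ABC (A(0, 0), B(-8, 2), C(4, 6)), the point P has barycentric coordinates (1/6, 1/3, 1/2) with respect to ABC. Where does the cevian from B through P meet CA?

(3, 9/2)

Line BP meets CA where the B-coordinate vanishes; zeroing P's B-weight and renormalizing leaves C, A-weights 1/2 : 1/6 → (3/4, 1/4).
So Q = (3/4)·C + (1/4)·A = (3, 9/2).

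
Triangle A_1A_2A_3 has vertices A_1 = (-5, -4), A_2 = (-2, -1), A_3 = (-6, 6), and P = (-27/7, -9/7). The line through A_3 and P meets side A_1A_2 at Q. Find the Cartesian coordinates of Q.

Barycentric coordinates of P with respect to A_1A_2A_3: (3/7, 3/7, 1/7).
On side A_1A_2 the A_3-coordinate is zero; dropping P's A_3-weight 1/7 and renormalizing the remaining 3/7 : 3/7 gives weights 1/2, 1/2 on A_1, A_2.
Q = (1/2)·(-5, -4) + (1/2)·(-2, -1) = (-7/2, -5/2).

(-7/2, -5/2)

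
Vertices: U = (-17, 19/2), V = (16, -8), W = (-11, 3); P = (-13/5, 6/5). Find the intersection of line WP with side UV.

Barycentric coordinates of P with respect to UVW: (2/5, 2/5, 1/5).
On side UV the W-coordinate is zero; dropping P's W-weight 1/5 and renormalizing the remaining 2/5 : 2/5 gives weights 1/2, 1/2 on U, V.
Q = (1/2)·(-17, 19/2) + (1/2)·(16, -8) = (-1/2, 3/4).

(-1/2, 3/4)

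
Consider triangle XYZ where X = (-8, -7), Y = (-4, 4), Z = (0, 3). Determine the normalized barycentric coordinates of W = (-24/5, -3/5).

(2/5, 2/5, 1/5)

Signed area of the reference triangle: [XYZ] = ½·((-8)·(4−3) + (-4)·(3−(-7)) + 0·(-7−4)) = ½·(-8 − 40 + 0) = -24.
[WYZ] = ½·((-24/5)·(4−3) + (-4)·(3−(-3/5)) + 0·(-3/5−4)) = ½·(-24/5 − 72/5 + 0) = -48/5, so the X-coordinate is (-48/5)/(-24) = 2/5.
[XWZ] = ½·((-8)·(-3/5−3) + (-24/5)·(3−(-7)) + 0·(-7−(-3/5))) = ½·(144/5 − 48 + 0) = -48/5, so the Y-coordinate is 2/5.
[XYW] = ½·((-8)·(4−(-3/5)) + (-4)·(-3/5−(-7)) + (-24/5)·(-7−4)) = ½·(-184/5 − 128/5 + 264/5) = -24/5, so the Z-coordinate is 1/5.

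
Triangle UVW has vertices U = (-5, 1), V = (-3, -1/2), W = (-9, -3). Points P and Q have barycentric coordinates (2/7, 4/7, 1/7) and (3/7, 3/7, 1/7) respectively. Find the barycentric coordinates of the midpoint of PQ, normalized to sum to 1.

(5/14, 1/2, 1/7)

Since both coordinate triples sum to 1, the midpoint's barycentrics are the componentwise average.
(2/7+3/7)/2 = 5/14; similarly 1/2 and 1/7.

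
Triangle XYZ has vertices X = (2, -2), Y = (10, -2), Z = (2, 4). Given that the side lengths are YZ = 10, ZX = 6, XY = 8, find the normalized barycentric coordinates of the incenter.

(5/12, 1/4, 1/3)

The incenter has barycentric coordinates proportional to the opposite side lengths: (10 : 6 : 8).
Normalizing by 10+6+8 = 24 gives (5/12, 1/4, 1/3).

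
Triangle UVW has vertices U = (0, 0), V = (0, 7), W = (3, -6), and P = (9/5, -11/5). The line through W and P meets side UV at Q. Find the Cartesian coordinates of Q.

Barycentric coordinates of P with respect to UVW: (1/5, 1/5, 3/5).
On side UV the W-coordinate is zero; dropping P's W-weight 3/5 and renormalizing the remaining 1/5 : 1/5 gives weights 1/2, 1/2 on U, V.
Q = (1/2)·(0, 0) + (1/2)·(0, 7) = (0, 7/2).

(0, 7/2)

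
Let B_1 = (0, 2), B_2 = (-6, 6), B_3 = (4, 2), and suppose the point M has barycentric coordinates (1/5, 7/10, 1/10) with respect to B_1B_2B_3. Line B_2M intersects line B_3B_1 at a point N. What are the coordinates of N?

(4/3, 2)

Line B_2M meets B_3B_1 where the B_2-coordinate vanishes; zeroing M's B_2-weight and renormalizing leaves B_3, B_1-weights 1/10 : 1/5 → (1/3, 2/3).
So N = (1/3)·B_3 + (2/3)·B_1 = (4/3, 2).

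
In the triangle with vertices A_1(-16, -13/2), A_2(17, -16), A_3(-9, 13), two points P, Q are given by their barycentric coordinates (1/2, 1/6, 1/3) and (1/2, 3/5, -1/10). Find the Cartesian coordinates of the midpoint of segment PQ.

(-38/15, -118/15)

Barycentric coordinates of the midpoint are the average: (1/2, 23/60, 7/60).
Converting: (1/2)·A_1 + (23/60)·A_2 + (7/60)·A_3 = (-38/15, -118/15).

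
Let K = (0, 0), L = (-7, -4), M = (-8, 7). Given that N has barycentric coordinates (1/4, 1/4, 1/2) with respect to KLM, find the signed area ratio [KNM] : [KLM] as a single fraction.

1/4

The signed ratio [KNM]/[KLM] equals the barycentric coordinate of N at vertex L, which is 1/4.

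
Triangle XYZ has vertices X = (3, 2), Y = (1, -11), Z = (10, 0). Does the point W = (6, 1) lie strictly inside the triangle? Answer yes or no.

Barycentric coordinates of W: (53/95, 1/95, 41/95).
The three coordinates are positive, positive, positive; a point is interior exactly when all three are positive.

yes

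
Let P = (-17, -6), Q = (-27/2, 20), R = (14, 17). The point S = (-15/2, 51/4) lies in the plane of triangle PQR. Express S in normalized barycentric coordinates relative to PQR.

(1/4, 1/2, 1/4)

Signed area of the reference triangle: [PQR] = ½·((-17)·(20−17) + (-27/2)·(17−(-6)) + 14·(-6−20)) = ½·(-51 − 621/2 − 364) = -1451/4.
[SQR] = ½·((-15/2)·(20−17) + (-27/2)·(17−(51/4)) + 14·(51/4−20)) = ½·(-45/2 − 459/8 − 203/2) = -1451/16, so the P-coordinate is (-1451/16)/(-1451/4) = 1/4.
[PSR] = ½·((-17)·(51/4−17) + (-15/2)·(17−(-6)) + 14·(-6−(51/4))) = ½·(289/4 − 345/2 − 525/2) = -1451/8, so the Q-coordinate is 1/2.
[PQS] = ½·((-17)·(20−(51/4)) + (-27/2)·(51/4−(-6)) + (-15/2)·(-6−20)) = ½·(-493/4 − 2025/8 + 195) = -1451/16, so the R-coordinate is 1/4.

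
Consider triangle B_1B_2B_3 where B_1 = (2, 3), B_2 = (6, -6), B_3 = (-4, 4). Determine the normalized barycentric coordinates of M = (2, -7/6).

(1/6, 1/2, 1/3)

Signed area of the reference triangle: [B_1B_2B_3] = ½·(2·(-6−4) + 6·(4−3) + (-4)·(3−(-6))) = ½·(-20 + 6 − 36) = -25.
[MB_2B_3] = ½·(2·(-6−4) + 6·(4−(-7/6)) + (-4)·(-7/6−(-6))) = ½·(-20 + 31 − 58/3) = -25/6, so the B_1-coordinate is (-25/6)/(-25) = 1/6.
[B_1MB_3] = ½·(2·(-7/6−4) + 2·(4−3) + (-4)·(3−(-7/6))) = ½·(-31/3 + 2 − 50/3) = -25/2, so the B_2-coordinate is 1/2.
[B_1B_2M] = ½·(2·(-6−(-7/6)) + 6·(-7/6−3) + 2·(3−(-6))) = ½·(-29/3 − 25 + 18) = -25/3, so the B_3-coordinate is 1/3.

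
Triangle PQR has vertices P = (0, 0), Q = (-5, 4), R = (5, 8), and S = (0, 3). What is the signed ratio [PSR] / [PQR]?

1/4

[PQR] = ½·(0·(4−8) + (-5)·(8−0) + 5·(0−4)) = ½·(0 − 40 − 20) = -30.
[PSR] = ½·(0·(3−8) + 0·(8−0) + 5·(0−3)) = ½·(0 + 0 − 15) = -15/2, so the ratio is (-15/2)/(-30) = 1/4.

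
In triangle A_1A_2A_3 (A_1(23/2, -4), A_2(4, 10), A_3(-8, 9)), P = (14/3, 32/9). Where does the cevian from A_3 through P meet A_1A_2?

(58/7, 2)

Barycentric coordinates of P with respect to A_1A_2A_3: (4/9, 1/3, 2/9).
On side A_1A_2 the A_3-coordinate is zero; dropping P's A_3-weight 2/9 and renormalizing the remaining 4/9 : 1/3 gives weights 4/7, 3/7 on A_1, A_2.
Q = (4/7)·(23/2, -4) + (3/7)·(4, 10) = (58/7, 2).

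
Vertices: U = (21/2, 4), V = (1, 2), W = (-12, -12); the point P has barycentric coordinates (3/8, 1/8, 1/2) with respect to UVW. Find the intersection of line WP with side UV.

(65/8, 7/2)

Line WP meets UV where the W-coordinate vanishes; zeroing P's W-weight and renormalizing leaves U, V-weights 3/8 : 1/8 → (3/4, 1/4).
So Q = (3/4)·U + (1/4)·V = (65/8, 7/2).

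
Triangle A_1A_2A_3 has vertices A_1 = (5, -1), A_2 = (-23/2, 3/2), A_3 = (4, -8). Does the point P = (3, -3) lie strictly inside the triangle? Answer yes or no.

Barycentric coordinates of P: (34/59, 6/59, 19/59).
The three coordinates are positive, positive, positive; a point is interior exactly when all three are positive.

yes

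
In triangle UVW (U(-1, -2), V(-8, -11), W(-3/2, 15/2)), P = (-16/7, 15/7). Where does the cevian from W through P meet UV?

(-10/3, -5)

Barycentric coordinates of P with respect to UVW: (2/7, 1/7, 4/7).
On side UV the W-coordinate is zero; dropping P's W-weight 4/7 and renormalizing the remaining 2/7 : 1/7 gives weights 2/3, 1/3 on U, V.
Q = (2/3)·(-1, -2) + (1/3)·(-8, -11) = (-10/3, -5).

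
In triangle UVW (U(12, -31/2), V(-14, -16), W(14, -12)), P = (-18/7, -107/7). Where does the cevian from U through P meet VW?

(-42/5, -76/5)

Barycentric coordinates of P with respect to UVW: (2/7, 4/7, 1/7).
On side VW the U-coordinate is zero; dropping P's U-weight 2/7 and renormalizing the remaining 4/7 : 1/7 gives weights 4/5, 1/5 on V, W.
Q = (4/5)·(-14, -16) + (1/5)·(14, -12) = (-42/5, -76/5).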